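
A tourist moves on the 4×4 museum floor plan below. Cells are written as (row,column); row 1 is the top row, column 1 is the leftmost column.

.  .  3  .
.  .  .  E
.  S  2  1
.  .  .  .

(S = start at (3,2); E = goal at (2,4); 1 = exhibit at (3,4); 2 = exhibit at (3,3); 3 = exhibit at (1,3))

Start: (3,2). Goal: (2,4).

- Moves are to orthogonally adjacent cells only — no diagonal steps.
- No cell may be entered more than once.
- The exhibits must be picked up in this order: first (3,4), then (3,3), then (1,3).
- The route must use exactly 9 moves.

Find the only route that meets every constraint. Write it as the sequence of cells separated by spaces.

(3,2) (4,2) (4,3) (4,4) (3,4) (3,3) (2,3) (1,3) (1,4) (2,4)

The waypoints must appear in the order (3,4), (3,3), (1,3), with no cell reused.
Route from (3,2): down 1 to (4,2), right 2 to (4,4), up 1 to (3,4), left 1 to (3,3), up 2 to (1,3), right 1 to (1,4), down 1 to (2,4) — 9 moves in all.
Check: order respected (1 at step 4, 2 at step 5, 3 at step 7); 9 moves as required.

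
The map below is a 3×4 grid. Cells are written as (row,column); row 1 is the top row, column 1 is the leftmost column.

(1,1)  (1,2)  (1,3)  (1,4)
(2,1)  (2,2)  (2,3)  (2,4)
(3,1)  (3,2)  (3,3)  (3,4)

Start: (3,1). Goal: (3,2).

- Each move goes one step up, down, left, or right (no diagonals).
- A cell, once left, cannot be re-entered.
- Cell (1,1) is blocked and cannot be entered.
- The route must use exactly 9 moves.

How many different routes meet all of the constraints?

4

Need simple routes of exactly 9 moves from (3,1) to (3,2) (Manhattan distance 1, so 4 moves are spent on a detour and 4 undoing it).
Enumerating: (3,1) (2,1) (2,2) (1,2) (1,3) (2,3) (2,4) (3,4) (3,3) (3,2) | (3,1) (2,1) (2,2) (1,2) (1,3) (1,4) (2,4) (3,4) (3,3) (3,2) | (3,1) (2,1) (2,2) (1,2) (1,3) (1,4) (2,4) (2,3) (3,3) (3,2) | (3,1) (2,1) (2,2) (2,3) (1,3) (1,4) (2,4) (3,4) (3,3) (3,2).
That gives 4 routes.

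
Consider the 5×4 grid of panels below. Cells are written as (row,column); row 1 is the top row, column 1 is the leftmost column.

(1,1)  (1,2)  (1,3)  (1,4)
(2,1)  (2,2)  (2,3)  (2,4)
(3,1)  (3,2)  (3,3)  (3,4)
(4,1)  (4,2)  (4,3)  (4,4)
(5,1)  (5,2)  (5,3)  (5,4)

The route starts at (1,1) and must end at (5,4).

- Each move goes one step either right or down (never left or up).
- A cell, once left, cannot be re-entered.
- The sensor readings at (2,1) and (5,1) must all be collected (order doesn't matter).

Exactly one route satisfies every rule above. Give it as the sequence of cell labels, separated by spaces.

Moves only go right or down, so the column and row indices never decrease.
Route from (1,1): 4× down (reaching (5,1)), 3× right (reaching (5,4)) — 7 moves in all.
Check: all required cells visited.

(1,1) (2,1) (3,1) (4,1) (5,1) (5,2) (5,3) (5,4)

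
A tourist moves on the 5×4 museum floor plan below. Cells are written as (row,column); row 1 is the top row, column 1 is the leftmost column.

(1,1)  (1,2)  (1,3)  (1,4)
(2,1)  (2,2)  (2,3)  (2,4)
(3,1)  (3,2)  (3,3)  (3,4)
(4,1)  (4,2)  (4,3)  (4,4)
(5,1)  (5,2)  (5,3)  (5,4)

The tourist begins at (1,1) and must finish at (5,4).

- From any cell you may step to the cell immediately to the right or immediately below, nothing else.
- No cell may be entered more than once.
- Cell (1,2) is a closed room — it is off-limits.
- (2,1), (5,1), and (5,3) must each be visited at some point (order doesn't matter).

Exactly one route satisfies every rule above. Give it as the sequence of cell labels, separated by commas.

(1,1), (2,1), (3,1), (4,1), (5,1), (5,2), (5,3), (5,4)

Moves only go right or down, so the column and row indices never decrease.
Route from (1,1): down 4 to (5,1), right 3 to (5,4) — 7 moves in all.
Check: all required cells visited.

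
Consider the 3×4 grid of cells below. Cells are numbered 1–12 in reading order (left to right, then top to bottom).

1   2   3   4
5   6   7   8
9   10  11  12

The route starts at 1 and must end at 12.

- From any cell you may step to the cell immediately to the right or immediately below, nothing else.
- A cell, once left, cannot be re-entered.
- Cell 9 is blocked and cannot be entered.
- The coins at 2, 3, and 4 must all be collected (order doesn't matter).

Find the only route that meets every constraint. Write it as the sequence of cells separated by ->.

1 -> 2 -> 3 -> 4 -> 8 -> 12

Moves only go right or down, so the column and row indices never decrease.
Route from 1: right 3 to 4, down 2 to 12 — 5 moves in all.
Check: all required cells visited.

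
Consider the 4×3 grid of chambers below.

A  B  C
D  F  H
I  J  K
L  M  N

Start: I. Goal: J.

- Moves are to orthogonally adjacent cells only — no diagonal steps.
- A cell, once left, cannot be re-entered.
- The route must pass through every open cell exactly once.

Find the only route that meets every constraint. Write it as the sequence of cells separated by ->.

I -> L -> M -> N -> K -> H -> C -> B -> A -> D -> F -> J

Need to visit all 12 open cells exactly once, starting at I and ending at J.
Cell N has only two open neighbours (K and M), so the path must pass straight through it: one of those is the cell it's entered from and the other is where it exits.
Route from I: down to L, 2× right (reaching N), 3× up (reaching C), 2× left (reaching A), down to D, right to F, down to J — 11 moves in all.
Check: all 12 open cells covered.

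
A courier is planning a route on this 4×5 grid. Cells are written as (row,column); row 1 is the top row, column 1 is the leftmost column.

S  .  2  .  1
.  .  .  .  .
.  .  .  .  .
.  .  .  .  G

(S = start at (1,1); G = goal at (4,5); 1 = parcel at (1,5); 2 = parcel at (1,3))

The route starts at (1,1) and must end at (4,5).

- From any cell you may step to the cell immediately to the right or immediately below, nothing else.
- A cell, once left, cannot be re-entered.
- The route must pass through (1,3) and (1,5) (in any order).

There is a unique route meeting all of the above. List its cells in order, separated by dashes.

(1,1) - (1,2) - (1,3) - (1,4) - (1,5) - (2,5) - (3,5) - (4,5)

Moves only go right or down, so the column and row indices never decrease.
Route from (1,1): right 4 to (1,5), down 3 to (4,5) — 7 moves in all.
Check: all required cells visited.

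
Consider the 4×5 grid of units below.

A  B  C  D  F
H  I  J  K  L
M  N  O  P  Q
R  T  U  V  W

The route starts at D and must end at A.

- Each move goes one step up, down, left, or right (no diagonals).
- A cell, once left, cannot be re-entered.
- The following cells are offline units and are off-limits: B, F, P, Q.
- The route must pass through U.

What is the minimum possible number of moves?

Any route passes through U somewhere between D and A. Summing Manhattan distances along the two legs (D → U → A) gives a lower bound of 4 + 5 = 9 moves.
A route of 9 moves achieves this: D → K → J → O → U → T → N → I → H → A.
Since 9 matches the lower bound, it is optimal.

9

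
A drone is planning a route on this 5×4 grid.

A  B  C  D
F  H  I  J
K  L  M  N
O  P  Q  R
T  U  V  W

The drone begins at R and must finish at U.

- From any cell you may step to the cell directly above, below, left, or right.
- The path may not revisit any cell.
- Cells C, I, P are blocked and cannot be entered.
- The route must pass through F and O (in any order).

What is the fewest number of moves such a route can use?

Any route passes through F and O in some order between R and U. Summing Manhattan distances along each leg and taking the cheapest ordering (R → F → O → U) gives a lower bound of 5 + 2 + 2 = 9 moves.
A route of 9 moves achieves this: R → N → M → L → H → F → K → O → T → U.
Since 9 matches the lower bound, it is optimal.

9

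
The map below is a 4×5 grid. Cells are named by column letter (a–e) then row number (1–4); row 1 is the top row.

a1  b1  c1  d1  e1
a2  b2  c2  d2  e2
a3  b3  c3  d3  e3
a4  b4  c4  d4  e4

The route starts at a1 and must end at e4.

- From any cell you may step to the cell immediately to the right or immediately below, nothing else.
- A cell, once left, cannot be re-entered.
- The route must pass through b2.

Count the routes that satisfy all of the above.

20

A right/down-only route from a1 to e4 makes exactly 3 down-moves and 4 right-moves in some order.
With no other constraints that would be C(7,3) = 35 routes.
Split at b2 and multiply the segment counts: a1→b2: 2; b2→e4: 10; product = 20.
That gives 20 routes.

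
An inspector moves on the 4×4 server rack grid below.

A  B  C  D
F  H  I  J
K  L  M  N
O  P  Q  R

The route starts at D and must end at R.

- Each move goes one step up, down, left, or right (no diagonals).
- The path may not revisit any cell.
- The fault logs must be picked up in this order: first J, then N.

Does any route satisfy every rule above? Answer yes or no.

yes

One route that works: D → J → N → R.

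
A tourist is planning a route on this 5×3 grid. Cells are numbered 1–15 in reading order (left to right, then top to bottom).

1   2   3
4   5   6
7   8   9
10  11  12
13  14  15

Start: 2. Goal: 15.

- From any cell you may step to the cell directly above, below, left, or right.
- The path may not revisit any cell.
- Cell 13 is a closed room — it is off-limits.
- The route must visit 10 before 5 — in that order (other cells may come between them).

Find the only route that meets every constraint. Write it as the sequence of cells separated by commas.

The waypoints must appear in the order 10, 5, with no cell reused.
Route from 2: left to 1, 3× down (reaching 10), right to 11, 2× up (reaching 5), right to 6, 3× down (reaching 15) — 11 moves in all.
Check: order respected (10 at step 4, 5 at step 7).

2, 1, 4, 7, 10, 11, 8, 5, 6, 9, 12, 15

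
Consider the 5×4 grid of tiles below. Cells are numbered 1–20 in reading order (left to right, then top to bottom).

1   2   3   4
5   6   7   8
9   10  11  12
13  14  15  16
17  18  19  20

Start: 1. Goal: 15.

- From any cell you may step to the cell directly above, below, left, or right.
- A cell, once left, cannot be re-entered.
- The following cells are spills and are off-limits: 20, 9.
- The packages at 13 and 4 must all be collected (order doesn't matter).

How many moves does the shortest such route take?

Any route passes through 13 and 4 in some order between 1 and 15. Summing Manhattan distances along each leg and taking the cheapest ordering (1 → 4 → 13 → 15) gives a lower bound of 3 + 6 + 2 = 11 moves.
The shortest route satisfying every rule uses 13 moves: 1 → 2 → 3 → 4 → 8 → 12 → 11 → 10 → 14 → 13 → 17 → 18 → 19 → 15.
The bound of 11 isn't tight here; checking systematically, no route of length 11 through 12 satisfies every constraint, so 13 is the minimum.

13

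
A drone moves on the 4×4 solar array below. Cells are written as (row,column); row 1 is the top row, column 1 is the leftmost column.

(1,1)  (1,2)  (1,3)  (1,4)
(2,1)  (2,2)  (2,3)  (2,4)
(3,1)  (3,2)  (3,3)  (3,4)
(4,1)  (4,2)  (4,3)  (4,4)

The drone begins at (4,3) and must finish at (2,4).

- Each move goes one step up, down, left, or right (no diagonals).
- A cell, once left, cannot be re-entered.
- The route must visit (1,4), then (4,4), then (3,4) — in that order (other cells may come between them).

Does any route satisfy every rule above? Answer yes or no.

no

Ignoring the required order, 16 revisit-free routes from (4,3) to (2,4) pass through all of (1,4), (4,4), and (3,4); the waypoint orders that occur are (4,4) → (3,4) → (1,4) (16) — never (1,4) → (4,4) → (3,4).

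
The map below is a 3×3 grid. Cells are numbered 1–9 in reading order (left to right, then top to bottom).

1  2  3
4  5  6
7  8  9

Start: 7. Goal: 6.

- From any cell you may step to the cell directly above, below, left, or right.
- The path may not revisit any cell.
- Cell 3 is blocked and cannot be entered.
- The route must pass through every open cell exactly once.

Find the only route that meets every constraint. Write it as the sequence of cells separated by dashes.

7 - 4 - 1 - 2 - 5 - 8 - 9 - 6

Need to visit all 8 open cells exactly once, starting at 7 and ending at 6.
Route from 7: up 2 to 1, right 1 to 2, down 2 to 8, right 1 to 9, up 1 to 6 — 7 moves in all.
Check: all 8 open cells covered.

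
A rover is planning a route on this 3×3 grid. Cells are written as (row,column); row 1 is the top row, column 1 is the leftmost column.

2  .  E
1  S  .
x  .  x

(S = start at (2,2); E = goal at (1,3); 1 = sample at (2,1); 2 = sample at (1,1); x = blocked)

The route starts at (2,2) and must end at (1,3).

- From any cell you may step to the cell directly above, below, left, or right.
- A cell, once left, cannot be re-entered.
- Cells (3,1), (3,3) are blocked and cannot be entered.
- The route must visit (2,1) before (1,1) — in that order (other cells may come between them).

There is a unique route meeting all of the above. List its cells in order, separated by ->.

The waypoints must appear in the order (2,1), (1,1), with no cell reused.
Route from (2,2): left 1 to (2,1), up 1 to (1,1), right 2 to (1,3) — 4 moves in all.
Check: order respected (1 at step 1, 2 at step 2).

(2,2) -> (2,1) -> (1,1) -> (1,2) -> (1,3)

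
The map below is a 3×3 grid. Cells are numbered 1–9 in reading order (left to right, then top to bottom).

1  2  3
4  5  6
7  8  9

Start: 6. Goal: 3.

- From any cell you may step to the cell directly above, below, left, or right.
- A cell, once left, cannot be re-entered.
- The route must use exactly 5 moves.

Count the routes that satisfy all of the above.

2

Need simple routes of exactly 5 moves from 6 to 3 (Manhattan distance 1, so 2 moves are spent on a detour and 2 undoing it).
Enumerating: 6 9 8 5 2 3 | 6 5 4 1 2 3.
That gives 2 routes.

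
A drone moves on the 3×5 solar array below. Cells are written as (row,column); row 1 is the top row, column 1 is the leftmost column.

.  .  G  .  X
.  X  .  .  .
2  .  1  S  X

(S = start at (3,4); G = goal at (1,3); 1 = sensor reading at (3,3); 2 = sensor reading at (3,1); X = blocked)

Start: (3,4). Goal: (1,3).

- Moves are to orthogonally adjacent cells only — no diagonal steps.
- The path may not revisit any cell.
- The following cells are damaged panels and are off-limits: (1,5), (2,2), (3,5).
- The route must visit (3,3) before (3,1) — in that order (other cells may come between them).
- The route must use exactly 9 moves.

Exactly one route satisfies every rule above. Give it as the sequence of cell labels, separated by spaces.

The waypoints must appear in the order (3,3), (3,1), with no cell reused.
Route from (3,4): up 1 to (2,4), left 1 to (2,3), down 1 to (3,3), left 2 to (3,1), up 2 to (1,1), right 2 to (1,3) — 9 moves in all.
Check: order respected (1 at step 3, 2 at step 5); 9 moves as required.

(3,4) (2,4) (2,3) (3,3) (3,2) (3,1) (2,1) (1,1) (1,2) (1,3)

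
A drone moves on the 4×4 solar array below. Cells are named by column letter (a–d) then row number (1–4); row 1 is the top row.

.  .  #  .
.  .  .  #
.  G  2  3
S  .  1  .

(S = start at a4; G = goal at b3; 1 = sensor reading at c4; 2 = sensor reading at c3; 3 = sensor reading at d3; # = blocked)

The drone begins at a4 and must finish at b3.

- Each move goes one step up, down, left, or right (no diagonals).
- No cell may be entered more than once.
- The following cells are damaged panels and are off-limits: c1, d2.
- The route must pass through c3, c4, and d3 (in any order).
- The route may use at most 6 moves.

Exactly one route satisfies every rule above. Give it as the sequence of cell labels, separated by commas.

The 6-move cap with required stops at c3, c4, d3 leaves no slack for detours.
Route from a4: 3× right (reaching d4), up to d3, 2× left (reaching b3) — 6 moves in all.
Check: all required cells visited; 6 ≤ 6 moves.

a4, b4, c4, d4, d3, c3, b3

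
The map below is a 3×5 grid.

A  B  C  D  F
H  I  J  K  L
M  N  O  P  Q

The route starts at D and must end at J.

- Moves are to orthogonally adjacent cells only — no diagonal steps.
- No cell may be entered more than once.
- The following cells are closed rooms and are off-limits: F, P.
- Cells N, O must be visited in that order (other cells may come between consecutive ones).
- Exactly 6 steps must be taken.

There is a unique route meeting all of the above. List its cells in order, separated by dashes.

The waypoints must appear in the order N, O, with no cell reused.
Route from D: left 2 to B, down 2 to N, right 1 to O, up 1 to J — 6 moves in all.
Check: order respected (N at step 4, O at step 5); 6 moves as required.

D - C - B - I - N - O - J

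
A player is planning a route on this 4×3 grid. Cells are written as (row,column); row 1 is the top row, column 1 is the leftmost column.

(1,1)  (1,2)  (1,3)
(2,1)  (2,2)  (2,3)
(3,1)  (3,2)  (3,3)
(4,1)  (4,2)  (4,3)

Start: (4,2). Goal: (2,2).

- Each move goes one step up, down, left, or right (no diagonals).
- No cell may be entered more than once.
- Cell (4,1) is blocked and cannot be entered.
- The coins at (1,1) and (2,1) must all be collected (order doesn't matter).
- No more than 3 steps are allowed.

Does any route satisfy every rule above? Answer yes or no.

no

Even ignoring the no-revisit rule, getting from (4,2) to (2,2), taking the cheapest ordering (4,2) → (1,1) → (2,1) → (2,2) needs at least 4 + 1 + 1 = 6 moves (Manhattan distance per leg), which exceeds the 3-move limit.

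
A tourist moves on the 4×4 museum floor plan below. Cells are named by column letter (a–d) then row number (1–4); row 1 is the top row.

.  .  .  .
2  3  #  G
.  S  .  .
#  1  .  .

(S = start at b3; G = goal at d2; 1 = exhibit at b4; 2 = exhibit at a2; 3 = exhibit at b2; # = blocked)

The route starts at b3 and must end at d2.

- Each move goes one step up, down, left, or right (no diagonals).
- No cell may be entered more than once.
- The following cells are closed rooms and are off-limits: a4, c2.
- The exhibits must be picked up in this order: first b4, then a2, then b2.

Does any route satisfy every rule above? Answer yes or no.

Even ignoring the required order, no revisit-free route from b3 to d2 manages to pass through all of b4, a2, and b2: branching out from b3, every path either misses one of them or, having collected them, can no longer reach d2 without re-entering a cell.

no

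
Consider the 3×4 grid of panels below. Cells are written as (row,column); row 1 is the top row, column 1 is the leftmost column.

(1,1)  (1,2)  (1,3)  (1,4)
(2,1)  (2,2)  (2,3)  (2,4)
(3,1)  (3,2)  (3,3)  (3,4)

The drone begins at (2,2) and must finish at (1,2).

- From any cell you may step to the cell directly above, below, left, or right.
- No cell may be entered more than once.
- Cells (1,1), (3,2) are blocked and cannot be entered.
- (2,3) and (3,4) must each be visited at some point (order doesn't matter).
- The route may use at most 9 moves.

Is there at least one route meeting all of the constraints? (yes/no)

One route that works: (2,2) → (2,3) → (3,3) → (3,4) → (2,4) → (1,4) → (1,3) → (1,2).

yes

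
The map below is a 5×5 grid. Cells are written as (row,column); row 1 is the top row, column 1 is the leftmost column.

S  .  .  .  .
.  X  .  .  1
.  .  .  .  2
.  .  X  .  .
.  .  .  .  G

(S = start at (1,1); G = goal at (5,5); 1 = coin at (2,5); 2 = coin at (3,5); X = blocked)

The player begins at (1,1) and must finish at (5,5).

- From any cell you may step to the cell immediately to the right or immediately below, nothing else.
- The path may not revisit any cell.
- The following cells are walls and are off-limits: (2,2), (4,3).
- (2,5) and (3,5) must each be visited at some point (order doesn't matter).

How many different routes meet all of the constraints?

A right/down-only route from (1,1) to (5,5) makes exactly 4 down-moves and 4 right-moves in some order.
With no other constraints that would be C(8,4) = 70 routes.
A monotone route can only reach the required cells in the order (2,5), (3,5), so split there and multiply the segment counts (each segment already excludes blocked cells): (1,1)→(2,5): 3; (2,5)→(3,5): 1; (3,5)→(5,5): 1; product = 3.
That gives 3 routes.

3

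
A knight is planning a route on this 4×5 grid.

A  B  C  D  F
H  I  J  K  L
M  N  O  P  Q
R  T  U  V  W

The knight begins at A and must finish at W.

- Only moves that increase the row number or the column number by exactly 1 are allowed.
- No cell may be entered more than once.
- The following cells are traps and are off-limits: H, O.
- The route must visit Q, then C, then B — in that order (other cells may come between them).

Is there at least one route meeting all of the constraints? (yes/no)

C lies above Q, so going from Q to C would need an upward move — but moves only go right/down, so Q cannot be visited before C.

no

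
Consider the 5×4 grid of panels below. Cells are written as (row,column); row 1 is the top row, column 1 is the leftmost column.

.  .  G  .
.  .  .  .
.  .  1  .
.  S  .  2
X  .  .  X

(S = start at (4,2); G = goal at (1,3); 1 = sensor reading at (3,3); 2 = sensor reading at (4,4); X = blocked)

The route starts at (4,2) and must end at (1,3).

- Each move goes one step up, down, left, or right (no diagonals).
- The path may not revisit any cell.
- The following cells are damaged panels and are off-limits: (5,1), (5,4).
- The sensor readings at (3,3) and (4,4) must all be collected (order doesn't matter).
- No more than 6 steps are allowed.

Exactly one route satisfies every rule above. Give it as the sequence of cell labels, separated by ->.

(4,2) -> (4,3) -> (4,4) -> (3,4) -> (3,3) -> (2,3) -> (1,3)

The budget equals the shortest possible length, so every move has to be on a shortest route through the required cells.
Route from (4,2): 2× right (reaching (4,4)), up to (3,4), left to (3,3), 2× up (reaching (1,3)) — 6 moves in all.
Check: all required cells visited; 6 ≤ 6 moves.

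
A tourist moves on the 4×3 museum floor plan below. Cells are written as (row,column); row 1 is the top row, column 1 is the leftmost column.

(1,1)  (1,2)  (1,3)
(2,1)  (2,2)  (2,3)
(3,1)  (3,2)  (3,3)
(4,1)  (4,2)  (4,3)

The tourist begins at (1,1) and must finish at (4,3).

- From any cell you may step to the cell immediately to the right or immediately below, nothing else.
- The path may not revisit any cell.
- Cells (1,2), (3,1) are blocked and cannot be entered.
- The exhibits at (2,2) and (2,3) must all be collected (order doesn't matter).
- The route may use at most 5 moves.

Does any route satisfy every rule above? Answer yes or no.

yes

One route that works: (1,1) → (2,1) → (2,2) → (2,3) → (3,3) → (4,3).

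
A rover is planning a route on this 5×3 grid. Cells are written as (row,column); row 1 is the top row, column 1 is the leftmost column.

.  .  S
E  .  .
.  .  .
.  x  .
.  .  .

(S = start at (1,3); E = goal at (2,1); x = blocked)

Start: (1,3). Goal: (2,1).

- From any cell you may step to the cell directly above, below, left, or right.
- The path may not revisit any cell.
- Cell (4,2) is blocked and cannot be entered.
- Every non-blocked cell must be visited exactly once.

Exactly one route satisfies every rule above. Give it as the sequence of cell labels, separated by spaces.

(1,3) (2,3) (3,3) (4,3) (5,3) (5,2) (5,1) (4,1) (3,1) (3,2) (2,2) (1,2) (1,1) (2,1)

Need to visit all 14 open cells exactly once, starting at (1,3) and ending at (2,1).
Route from (1,3): 4× down (reaching (5,3)), 2× left (reaching (5,1)), 2× up (reaching (3,1)), right to (3,2), 2× up (reaching (1,2)), left to (1,1), down to (2,1) — 13 moves in all.
Check: all 14 open cells covered.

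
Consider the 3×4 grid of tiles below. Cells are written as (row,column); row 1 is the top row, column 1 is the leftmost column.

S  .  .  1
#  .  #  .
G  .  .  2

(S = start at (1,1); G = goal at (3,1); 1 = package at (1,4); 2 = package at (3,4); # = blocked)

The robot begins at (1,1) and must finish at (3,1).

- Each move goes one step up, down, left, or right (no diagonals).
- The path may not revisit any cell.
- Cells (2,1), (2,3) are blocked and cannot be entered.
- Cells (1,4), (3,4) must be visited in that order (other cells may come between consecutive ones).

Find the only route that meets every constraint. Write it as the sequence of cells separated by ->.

(1,1) -> (1,2) -> (1,3) -> (1,4) -> (2,4) -> (3,4) -> (3,3) -> (3,2) -> (3,1)

The waypoints must appear in the order (1,4), (3,4), with no cell reused.
Route from (1,1): right 3 to (1,4), down 2 to (3,4), left 3 to (3,1) — 8 moves in all.
Check: order respected (1 at step 3, 2 at step 5).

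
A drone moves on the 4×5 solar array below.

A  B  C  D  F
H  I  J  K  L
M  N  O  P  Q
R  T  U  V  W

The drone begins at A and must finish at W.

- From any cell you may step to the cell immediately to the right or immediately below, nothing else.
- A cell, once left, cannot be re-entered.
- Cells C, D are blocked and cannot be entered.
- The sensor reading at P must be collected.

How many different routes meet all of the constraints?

14

A right/down-only route from A to W makes exactly 3 down-moves and 4 right-moves in some order.
With no other constraints that would be C(7,3) = 35 routes.
Split at P and multiply the segment counts (each segment already excludes blocked cells): A→P: 7; P→W: 2; product = 14.
That gives 14 routes.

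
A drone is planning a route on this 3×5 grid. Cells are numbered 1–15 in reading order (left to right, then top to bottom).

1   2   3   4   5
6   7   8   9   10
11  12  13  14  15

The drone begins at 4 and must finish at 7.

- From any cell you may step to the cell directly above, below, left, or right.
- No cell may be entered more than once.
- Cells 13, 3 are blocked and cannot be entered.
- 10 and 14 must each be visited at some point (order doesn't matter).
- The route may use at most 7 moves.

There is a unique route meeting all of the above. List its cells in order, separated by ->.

Any route must reach 10 and 14 and still end at 7 within 7 moves, so the order of the required stops is forced.
Route from 4: right 1 to 5, down 2 to 15, left 1 to 14, up 1 to 9, left 2 to 7 — 7 moves in all.
Check: all required cells visited; 7 ≤ 7 moves.

4 -> 5 -> 10 -> 15 -> 14 -> 9 -> 8 -> 7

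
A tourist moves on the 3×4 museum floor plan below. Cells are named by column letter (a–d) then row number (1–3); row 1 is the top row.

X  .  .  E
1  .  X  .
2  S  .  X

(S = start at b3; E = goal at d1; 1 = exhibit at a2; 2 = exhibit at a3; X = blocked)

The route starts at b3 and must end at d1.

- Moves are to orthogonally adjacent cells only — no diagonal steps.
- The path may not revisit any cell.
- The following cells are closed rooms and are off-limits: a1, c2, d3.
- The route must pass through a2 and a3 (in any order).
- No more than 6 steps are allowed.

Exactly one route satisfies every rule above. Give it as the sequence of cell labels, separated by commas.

b3, a3, a2, b2, b1, c1, d1

Any route must reach a2 and a3 and still end at d1 within 6 moves, so the order of the required stops is forced.
Route from b3: left to a3, up to a2, right to b2, up to b1, 2× right (reaching d1) — 6 moves in all.
Check: all required cells visited; 6 ≤ 6 moves.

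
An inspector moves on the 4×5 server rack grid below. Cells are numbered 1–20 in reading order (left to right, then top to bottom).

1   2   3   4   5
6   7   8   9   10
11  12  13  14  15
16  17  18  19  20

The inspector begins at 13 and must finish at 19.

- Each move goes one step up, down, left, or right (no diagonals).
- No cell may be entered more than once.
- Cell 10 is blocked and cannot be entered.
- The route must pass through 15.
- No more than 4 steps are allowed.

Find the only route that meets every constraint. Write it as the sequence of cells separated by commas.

13, 14, 15, 20, 19

The budget equals the shortest possible length, so every move has to be on a shortest route through the required cells.
Route from 13: right 2 to 15, down 1 to 20, left 1 to 19 — 4 moves in all.
Check: all required cells visited; 4 ≤ 4 moves.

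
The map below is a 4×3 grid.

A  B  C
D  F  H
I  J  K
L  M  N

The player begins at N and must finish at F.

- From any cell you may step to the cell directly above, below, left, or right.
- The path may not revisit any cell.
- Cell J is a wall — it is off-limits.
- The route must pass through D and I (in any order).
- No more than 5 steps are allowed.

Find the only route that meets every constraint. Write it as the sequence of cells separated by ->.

N -> M -> L -> I -> D -> F

The budget equals the shortest possible length, so every move has to be on a shortest route through the required cells.
Route from N: 2× left (reaching L), 2× up (reaching D), right to F — 5 moves in all.
Check: all required cells visited; 5 ≤ 5 moves.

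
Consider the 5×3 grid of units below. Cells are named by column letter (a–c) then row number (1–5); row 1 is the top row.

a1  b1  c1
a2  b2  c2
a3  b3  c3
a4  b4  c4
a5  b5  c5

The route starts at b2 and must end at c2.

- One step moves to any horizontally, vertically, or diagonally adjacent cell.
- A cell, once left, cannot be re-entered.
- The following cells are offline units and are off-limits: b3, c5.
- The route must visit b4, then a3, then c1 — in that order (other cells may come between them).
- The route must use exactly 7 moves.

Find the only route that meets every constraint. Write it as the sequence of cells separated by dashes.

b2 - c3 - b4 - a3 - a2 - b1 - c1 - c2

The waypoints must appear in the order b4, a3, c1, with no cell reused.
Route from b2: down-right to c3, down-left to b4, up-left to a3, up to a2, up-right to b1, right to c1, down to c2 — 7 moves in all.
Check: order respected (b4 at step 2, a3 at step 3, c1 at step 6); 7 moves as required.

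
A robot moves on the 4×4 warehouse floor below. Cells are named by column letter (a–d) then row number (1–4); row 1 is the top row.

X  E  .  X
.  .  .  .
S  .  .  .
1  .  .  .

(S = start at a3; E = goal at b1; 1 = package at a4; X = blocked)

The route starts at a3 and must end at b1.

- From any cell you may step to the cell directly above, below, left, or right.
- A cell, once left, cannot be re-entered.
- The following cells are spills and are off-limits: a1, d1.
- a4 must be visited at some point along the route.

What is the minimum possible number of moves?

Any route passes through a4 somewhere between a3 and b1. Summing Manhattan distances along the two legs (a3 → a4 → b1) gives a lower bound of 1 + 4 = 5 moves.
A route of 5 moves achieves this: a3 → a4 → b4 → b3 → b2 → b1.
Since 5 matches the lower bound, it is optimal.

5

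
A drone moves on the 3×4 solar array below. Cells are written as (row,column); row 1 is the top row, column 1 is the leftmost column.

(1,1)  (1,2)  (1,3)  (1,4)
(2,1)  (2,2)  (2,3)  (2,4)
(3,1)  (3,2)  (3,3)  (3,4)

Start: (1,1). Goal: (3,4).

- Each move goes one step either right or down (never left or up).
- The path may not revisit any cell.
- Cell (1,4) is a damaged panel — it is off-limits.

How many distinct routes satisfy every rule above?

A right/down-only route from (1,1) to (3,4) makes exactly 2 down-moves and 3 right-moves in some order.
With no other constraints that would be C(5,2) = 10 routes.
Subtract routes through each blocked cell (inclusion–exclusion for overlaps): − through (1,4): 1 → 9.
That gives 9 routes.

9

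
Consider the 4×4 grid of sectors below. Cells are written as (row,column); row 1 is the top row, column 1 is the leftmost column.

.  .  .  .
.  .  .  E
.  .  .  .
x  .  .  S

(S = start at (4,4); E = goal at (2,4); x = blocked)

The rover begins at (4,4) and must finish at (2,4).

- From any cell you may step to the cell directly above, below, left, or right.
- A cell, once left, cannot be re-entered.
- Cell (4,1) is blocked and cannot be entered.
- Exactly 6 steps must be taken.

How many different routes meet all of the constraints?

Need simple routes of exactly 6 moves from (4,4) to (2,4) (Manhattan distance 2, so 2 moves are spent on a detour and 2 undoing it).
Enumerating: (4,4) (3,4) (3,3) (2,3) (1,3) (1,4) (2,4) | (4,4) (3,4) (3,3) (3,2) (2,2) (2,3) (2,4) | (4,4) (4,3) (3,3) (2,3) (1,3) (1,4) (2,4) | (4,4) (4,3) (3,3) (3,2) (2,2) (2,3) (2,4) | (4,4) (4,3) (4,2) (3,2) (2,2) (2,3) (2,4) | (4,4) (4,3) (4,2) (3,2) (3,3) (2,3) (2,4) | (4,4) (4,3) (4,2) (3,2) (3,3) (3,4) (2,4).
That gives 7 routes.

7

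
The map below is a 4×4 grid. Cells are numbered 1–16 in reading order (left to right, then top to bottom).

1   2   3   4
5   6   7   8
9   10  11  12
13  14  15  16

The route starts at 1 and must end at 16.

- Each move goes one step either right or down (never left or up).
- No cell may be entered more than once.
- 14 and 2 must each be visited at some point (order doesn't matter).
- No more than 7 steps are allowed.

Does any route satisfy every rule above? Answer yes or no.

yes

One route that works: 1 → 2 → 6 → 10 → 14 → 15 → 16.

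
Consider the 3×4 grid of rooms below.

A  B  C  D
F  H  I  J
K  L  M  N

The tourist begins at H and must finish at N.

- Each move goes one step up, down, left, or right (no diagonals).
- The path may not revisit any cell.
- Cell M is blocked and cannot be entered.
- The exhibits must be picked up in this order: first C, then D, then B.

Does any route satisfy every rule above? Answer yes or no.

no

Ignoring the required order, 3 revisit-free routes from H to N pass through all of C, D, and B; the waypoint orders that occur are B → C → D (3) — never C → D → B.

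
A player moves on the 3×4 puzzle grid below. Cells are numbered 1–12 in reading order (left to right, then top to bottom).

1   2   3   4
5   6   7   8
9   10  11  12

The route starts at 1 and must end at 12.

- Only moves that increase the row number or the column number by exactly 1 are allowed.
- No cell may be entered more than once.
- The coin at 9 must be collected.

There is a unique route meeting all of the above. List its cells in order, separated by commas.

1, 5, 9, 10, 11, 12

Moves only go right or down, so the column and row indices never decrease.
Route from 1: 2× down (reaching 9), 3× right (reaching 12) — 5 moves in all.
Check: all required cells visited.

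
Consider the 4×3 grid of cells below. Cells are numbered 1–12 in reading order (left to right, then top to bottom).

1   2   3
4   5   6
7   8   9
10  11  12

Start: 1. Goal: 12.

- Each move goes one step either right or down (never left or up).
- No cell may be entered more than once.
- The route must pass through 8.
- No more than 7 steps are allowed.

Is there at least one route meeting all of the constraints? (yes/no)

yes

One route that works: 1 → 4 → 7 → 8 → 11 → 12.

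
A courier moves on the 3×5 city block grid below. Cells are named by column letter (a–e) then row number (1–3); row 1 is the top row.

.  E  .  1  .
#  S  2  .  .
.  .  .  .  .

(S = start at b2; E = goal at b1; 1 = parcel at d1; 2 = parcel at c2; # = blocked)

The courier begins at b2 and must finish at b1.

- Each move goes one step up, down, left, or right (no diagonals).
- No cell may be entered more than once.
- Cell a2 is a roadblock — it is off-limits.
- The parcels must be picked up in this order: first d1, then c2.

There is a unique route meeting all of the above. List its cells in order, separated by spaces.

b2 b3 c3 d3 e3 e2 e1 d1 d2 c2 c1 b1

The waypoints must appear in the order d1, c2, with no cell reused.
Route from b2: down 1 to b3, right 3 to e3, up 2 to e1, left 1 to d1, down 1 to d2, left 1 to c2, up 1 to c1, left 1 to b1 — 11 moves in all.
Check: order respected (1 at step 7, 2 at step 9).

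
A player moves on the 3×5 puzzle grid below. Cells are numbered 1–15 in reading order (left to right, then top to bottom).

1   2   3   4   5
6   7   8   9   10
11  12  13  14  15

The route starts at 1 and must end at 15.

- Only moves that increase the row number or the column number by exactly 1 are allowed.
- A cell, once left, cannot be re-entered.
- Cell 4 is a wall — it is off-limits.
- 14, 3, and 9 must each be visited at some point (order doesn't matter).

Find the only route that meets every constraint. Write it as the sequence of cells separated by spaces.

1 2 3 8 9 14 15

Moves only go right or down, so the column and row indices never decrease.
Route from 1: right 2 to 3, down 1 to 8, right 1 to 9, down 1 to 14, right 1 to 15 — 6 moves in all.
Check: all required cells visited.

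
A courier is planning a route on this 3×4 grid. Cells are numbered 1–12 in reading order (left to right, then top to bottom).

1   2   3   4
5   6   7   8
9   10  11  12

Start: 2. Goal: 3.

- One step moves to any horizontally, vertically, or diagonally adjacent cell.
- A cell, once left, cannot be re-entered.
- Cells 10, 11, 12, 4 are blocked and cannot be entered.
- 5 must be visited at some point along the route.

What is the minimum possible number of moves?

3

Any route passes through 5 somewhere between 2 and 3. Summing Chebyshev distances along the two legs (2 → 5 → 3) gives a lower bound of 1 + 2 = 3 moves.
A route of 3 moves achieves this: 2 → 5 → 6 → 3.
Since 3 matches the lower bound, it is optimal.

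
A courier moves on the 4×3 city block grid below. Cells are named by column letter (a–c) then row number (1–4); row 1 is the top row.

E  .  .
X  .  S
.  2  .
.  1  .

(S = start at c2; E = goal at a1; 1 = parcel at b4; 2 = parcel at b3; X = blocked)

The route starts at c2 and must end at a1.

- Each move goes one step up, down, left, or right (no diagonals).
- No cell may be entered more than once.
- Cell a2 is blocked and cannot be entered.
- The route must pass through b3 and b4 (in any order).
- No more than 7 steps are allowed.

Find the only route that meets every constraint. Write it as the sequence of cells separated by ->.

c2 -> c3 -> c4 -> b4 -> b3 -> b2 -> b1 -> a1

The budget equals the shortest possible length, so every move has to be on a shortest route through the required cells.
Route from c2: 2× down (reaching c4), left to b4, 3× up (reaching b1), left to a1 — 7 moves in all.
Check: all required cells visited; 7 ≤ 7 moves.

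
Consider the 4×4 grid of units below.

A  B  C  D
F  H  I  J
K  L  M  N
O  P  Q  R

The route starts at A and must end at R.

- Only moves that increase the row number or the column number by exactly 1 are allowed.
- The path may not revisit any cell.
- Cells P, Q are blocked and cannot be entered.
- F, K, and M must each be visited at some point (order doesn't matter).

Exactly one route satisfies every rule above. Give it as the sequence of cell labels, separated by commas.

A, F, K, L, M, N, R

Moves only go right or down, so the column and row indices never decrease.
Route from A: down 2 to K, right 3 to N, down 1 to R — 6 moves in all.
Check: all required cells visited.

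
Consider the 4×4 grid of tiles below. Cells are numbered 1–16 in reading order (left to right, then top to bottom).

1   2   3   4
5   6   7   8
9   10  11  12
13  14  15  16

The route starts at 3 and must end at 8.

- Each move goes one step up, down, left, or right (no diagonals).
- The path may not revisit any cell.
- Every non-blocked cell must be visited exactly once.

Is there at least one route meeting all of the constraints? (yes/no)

no

Colour the cells like a checkerboard: each orthogonal step flips colour, so a Hamiltonian route alternates colours. Here there are 8 cells of one colour and 8 of the other, with start on the same colour as the goal — the counts and endpoints can't be arranged into an alternating sequence of length 16, so no Hamiltonian route exists.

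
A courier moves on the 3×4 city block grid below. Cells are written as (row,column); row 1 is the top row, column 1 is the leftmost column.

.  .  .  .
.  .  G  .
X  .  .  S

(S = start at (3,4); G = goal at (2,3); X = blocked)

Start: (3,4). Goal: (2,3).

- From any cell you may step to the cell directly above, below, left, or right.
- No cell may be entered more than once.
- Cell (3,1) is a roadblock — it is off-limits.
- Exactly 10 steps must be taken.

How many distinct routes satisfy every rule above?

2

Need simple routes of exactly 10 moves from (3,4) to (2,3) (Manhattan distance 2, so 4 moves are spent on a detour and 4 undoing it).
Enumerating: (3,4) (2,4) (1,4) (1,3) (1,2) (1,1) (2,1) (2,2) (3,2) (3,3) (2,3) | (3,4) (3,3) (3,2) (2,2) (2,1) (1,1) (1,2) (1,3) (1,4) (2,4) (2,3).
That gives 2 routes.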